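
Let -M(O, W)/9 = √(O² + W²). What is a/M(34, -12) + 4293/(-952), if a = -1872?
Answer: -4293/952 + 8*√13/5 ≈ 1.2594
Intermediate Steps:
M(O, W) = -9*√(O² + W²)
a/M(34, -12) + 4293/(-952) = -1872*(-1/(9*√(34² + (-12)²))) + 4293/(-952) = -1872*(-1/(9*√(1156 + 144))) + 4293*(-1/952) = -1872*(-√13/1170) - 4293/952 = -(-8)*√13/5 - 4293/952 = 8*√13/5 - 4293/952 = -4293/952 + 8*√13/5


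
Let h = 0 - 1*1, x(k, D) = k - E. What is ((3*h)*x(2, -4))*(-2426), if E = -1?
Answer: 21834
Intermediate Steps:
x(k, D) = 1 + k (x(k, D) = k - 1*(-1) = k + 1 = 1 + k)
h = -1 (h = 0 - 1 = -1)
((3*h)*x(2, -4))*(-2426) = ((3*(-1))*(1 + 2))*(-2426) = -3*3*(-2426) = -9*(-2426) = 21834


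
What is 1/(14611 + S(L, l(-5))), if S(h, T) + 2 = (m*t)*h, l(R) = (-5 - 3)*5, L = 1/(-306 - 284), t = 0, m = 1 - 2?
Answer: 1/14609 ≈ 6.8451e-5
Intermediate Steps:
m = -1
L = -1/590 (L = 1/(-590) = -1/590 ≈ -0.0016949)
l(R) = -40 (l(R) = -8*5 = -40)
S(h, T) = -2 (S(h, T) = -2 + (-1*0)*h = -2 + 0*h = -2 + 0 = -2)
1/(14611 + S(L, l(-5))) = 1/(14611 - 2) = 1/14609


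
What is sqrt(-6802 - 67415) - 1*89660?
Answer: -89660 + I*sqrt(74217) ≈ -89660.0 + 272.43*I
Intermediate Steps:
sqrt(-6802 - 67415) - 1*89660 = sqrt(-74217) - 89660 = I*sqrt(74217) - 89660 = -89660 + I*sqrt(74217)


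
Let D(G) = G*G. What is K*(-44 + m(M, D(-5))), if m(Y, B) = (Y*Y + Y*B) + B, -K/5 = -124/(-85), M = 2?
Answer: -4340/17 ≈ -255.29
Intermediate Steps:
K = -124/17 (K = -(-620)/(-85) = -(-620)*(-1)/85 = -5*124/85 = -124/17 ≈ -7.2941)
D(G) = G**2
m(Y, B) = B + Y**2 + B*Y (m(Y, B) = (Y**2 + B*Y) + B = B + Y**2 + B*Y)
K*(-44 + m(M, D(-5))) = -124*(-44 + ((-5)**2 + 2**2 + (-5)**2*2))/17 = -124*(-44 + (25 + 4 + 25*2))/17 = -124*(-44 + (25 + 4 + 50))/17 = -124*(-44 + 79)/17 = -124/17*35 = -4340/17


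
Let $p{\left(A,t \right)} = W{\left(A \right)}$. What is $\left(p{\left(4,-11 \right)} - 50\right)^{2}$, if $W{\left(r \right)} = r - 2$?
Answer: $2304$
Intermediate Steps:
$W{\left(r \right)} = -2 + r$
$p{\left(A,t \right)} = -2 + A$
$\left(p{\left(4,-11 \right)} - 50\right)^{2} = \left(\left(-2 + 4\right) - 50\right)^{2} = \left(2 - 50\right)^{2} = \left(-48\right)^{2} = 2304$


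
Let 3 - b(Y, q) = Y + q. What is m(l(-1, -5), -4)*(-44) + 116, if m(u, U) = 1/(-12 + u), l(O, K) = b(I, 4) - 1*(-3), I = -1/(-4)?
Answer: 4932/41 ≈ 120.29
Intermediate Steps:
I = ¼ (I = -1*(-¼) = ¼ ≈ 0.25000)
b(Y, q) = 3 - Y - q (b(Y, q) = 3 - (Y + q) = 3 + (-Y - q) = 3 - Y - q)
l(O, K) = 7/4 (l(O, K) = (3 - 1*¼ - 1*4) - 1*(-3) = (3 - ¼ - 4) + 3 = -5/4 + 3 = 7/4)
m(l(-1, -5), -4)*(-44) + 116 = -44/(-12 + 7/4) + 116 = -44/(-41/4) + 116 = -4/41*(-44) + 116 = 176/41 + 116 = 4932/41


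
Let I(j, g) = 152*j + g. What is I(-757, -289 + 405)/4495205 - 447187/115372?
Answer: -2023459018991/518620791260 ≈ -3.9016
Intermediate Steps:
I(j, g) = g + 152*j
I(-757, -289 + 405)/4495205 - 447187/115372 = ((-289 + 405) + 152*(-757))/4495205 - 447187/115372 = (116 - 115064)*(1/4495205) - 447187*1/115372 = -114948*1/4495205 - 447187/115372 = -114948/4495205 - 447187/115372 = -2023459018991/518620791260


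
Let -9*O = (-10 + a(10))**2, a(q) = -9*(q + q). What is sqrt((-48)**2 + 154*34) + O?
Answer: -36100/9 + 2*sqrt(1885) ≈ -3924.3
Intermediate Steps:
a(q) = -18*q
O = -36100/9 (O = -(-10 - 18*10)**2/9 = -(-10 - 180)**2/9 = -1/9*(-190)**2 = -1/9*36100 = -36100/9 ≈ -4011.1)
sqrt((-48)**2 + 154*34) + O = sqrt((-48)**2 + 154*34) - 36100/9 = sqrt(2304 + 5236) - 36100/9 = sqrt(7540) - 36100/9 = 2*sqrt(1885) - 36100/9 = -36100/9 + 2*sqrt(1885)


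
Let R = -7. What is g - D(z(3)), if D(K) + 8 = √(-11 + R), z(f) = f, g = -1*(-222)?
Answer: 230 - 3*I*√2 ≈ 230.0 - 4.2426*I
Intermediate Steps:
g = 222
D(K) = -8 + 3*I*√2 (D(K) = -8 + √(-11 - 7) = -8 + √(-18) = -8 + 3*I*√2)
g - D(z(3)) = 222 - (-8 + 3*I*√2) = 222 + (8 - 3*I*√2) = 230 - 3*I*√2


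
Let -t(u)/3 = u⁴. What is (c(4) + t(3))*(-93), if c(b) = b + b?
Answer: 21855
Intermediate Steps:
c(b) = 2*b
t(u) = -3*u⁴
(c(4) + t(3))*(-93) = (2*4 - 3*3⁴)*(-93) = (8 - 3*81)*(-93) = (8 - 243)*(-93) = -235*(-93) = 21855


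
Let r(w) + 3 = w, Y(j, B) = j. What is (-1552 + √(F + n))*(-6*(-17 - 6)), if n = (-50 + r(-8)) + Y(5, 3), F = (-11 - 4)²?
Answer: -212382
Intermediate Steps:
F = 225 (F = (-15)² = 225)
r(w) = -3 + w
n = -56 (n = (-50 + (-3 - 8)) + 5 = (-50 - 11) + 5 = -61 + 5 = -56)
(-1552 + √(F + n))*(-6*(-17 - 6)) = (-1552 + √(225 - 56))*(-6*(-17 - 6)) = (-1552 + √169)*(-6*(-23)) = (-1552 + 13)*138 = -1539*138 = -212382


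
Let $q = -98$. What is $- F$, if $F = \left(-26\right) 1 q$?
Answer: $-2548$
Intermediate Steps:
$F = 2548$ ($F = \left(-26\right) 1 \left(-98\right) = \left(-26\right) \left(-98\right) = 2548$)
$- F = \left(-1\right) 2548 = -2548$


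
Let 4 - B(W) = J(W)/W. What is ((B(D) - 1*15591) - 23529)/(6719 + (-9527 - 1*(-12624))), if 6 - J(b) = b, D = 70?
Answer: -342257/85890 ≈ -3.9848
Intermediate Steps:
J(b) = 6 - b
B(W) = 4 - (6 - W)/W
((B(D) - 1*15591) - 23529)/(6719 + (-9527 - 1*(-12624))) = (((5 - 6/70) - 1*15591) - 23529)/(6719 + (-9527 - 1*(-12624))) = (((5 - 6*1/70) - 15591) - 23529)/(6719 + (-9527 + 12624)) = (((5 - 3/35) - 15591) - 23529)/(6719 + 3097) = ((172/35 - 15591) - 23529)/9816 = (-545513/35 - 23529)*(1/9816) = -1369028/35*1/9816 = -342257/85890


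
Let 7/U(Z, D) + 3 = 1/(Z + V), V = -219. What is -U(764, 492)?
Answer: 3815/1634 ≈ 2.3348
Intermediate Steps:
U(Z, D) = 7/(-3 + 1/(-219 + Z)) (U(Z, D) = 7/(-3 + 1/(Z - 219)) = 7/(-3 + 1/(-219 + Z)))
-U(764, 492) = -7*(219 - 1*764)/(-658 + 3*764) = -7*(219 - 764)/(-658 + 2292) = -7*(-545)/1634 = -1*(-3815/1634) = 3815/1634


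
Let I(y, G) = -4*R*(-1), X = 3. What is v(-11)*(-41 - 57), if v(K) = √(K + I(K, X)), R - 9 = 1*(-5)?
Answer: -98*√5 ≈ -219.13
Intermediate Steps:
R = 4 (R = 9 + 1*(-5) = 9 - 5 = 4)
I(y, G) = 16 (I(y, G) = -4*4*(-1) = -16*(-1) = 16)
v(K) = √(16 + K) (v(K) = √(K + 16) = √(16 + K))
v(-11)*(-41 - 57) = √(16 - 11)*(-41 - 57) = √5*(-98) = -98*√5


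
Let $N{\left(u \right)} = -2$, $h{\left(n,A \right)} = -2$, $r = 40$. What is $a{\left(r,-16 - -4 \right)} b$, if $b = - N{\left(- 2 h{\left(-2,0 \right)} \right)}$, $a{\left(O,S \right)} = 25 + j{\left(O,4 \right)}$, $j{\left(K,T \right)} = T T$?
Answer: $82$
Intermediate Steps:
$j{\left(K,T \right)} = T^{2}$
$a{\left(O,S \right)} = 41$ ($a{\left(O,S \right)} = 25 + 4^{2} = 25 + 16 = 41$)
$b = 2$ ($b = \left(-1\right) \left(-2\right) = 2$)
$a{\left(r,-16 - -4 \right)} b = 41 \cdot 2 = 82$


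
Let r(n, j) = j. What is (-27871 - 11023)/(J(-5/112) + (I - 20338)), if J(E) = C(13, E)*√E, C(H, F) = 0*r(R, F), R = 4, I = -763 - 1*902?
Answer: 38894/22003 ≈ 1.7677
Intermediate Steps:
I = -1665 (I = -763 - 902 = -1665)
C(H, F) = 0 (C(H, F) = 0*F = 0)
J(E) = 0 (J(E) = 0*√E = 0)
(-27871 - 11023)/(J(-5/112) + (I - 20338)) = (-27871 - 11023)/(0 + (-1665 - 20338)) = -38894/(0 - 22003) = -38894/(-22003) = -38894*(-1/22003) = 38894/22003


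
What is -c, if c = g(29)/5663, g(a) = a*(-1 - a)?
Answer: 870/5663 ≈ 0.15363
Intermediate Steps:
c = -870/5663 (c = -1*29*(1 + 29)/5663 = -1*29*30*(1/5663) = -870*1/5663 = -870/5663 ≈ -0.15363)
-c = -1*(-870/5663) = 870/5663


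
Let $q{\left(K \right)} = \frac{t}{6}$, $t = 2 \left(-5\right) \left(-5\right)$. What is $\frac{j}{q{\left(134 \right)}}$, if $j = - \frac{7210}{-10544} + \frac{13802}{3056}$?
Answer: $\frac{7854471}{12586900} \approx 0.62402$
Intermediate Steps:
$j = \frac{2618157}{503476}$ ($j = \left(-7210\right) \left(- \frac{1}{10544}\right) + 13802 \cdot \frac{1}{3056} = \frac{3605}{5272} + \frac{6901}{1528} = \frac{2618157}{503476} \approx 5.2002$)
$t = 50$ ($t = \left(-10\right) \left(-5\right) = 50$)
$q{\left(K \right)} = \frac{25}{3}$ ($q{\left(K \right)} = \frac{50}{6} = 50 \cdot \frac{1}{6} = \frac{25}{3}$)
$\frac{j}{q{\left(134 \right)}} = \frac{2618157}{503476 \cdot \frac{25}{3}} = \frac{2618157}{503476} \cdot \frac{3}{25} = \frac{7854471}{12586900}$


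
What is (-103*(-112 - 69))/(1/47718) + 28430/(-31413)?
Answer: 27945214421932/31413 ≈ 8.8961e+8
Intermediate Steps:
(-103*(-112 - 69))/(1/47718) + 28430/(-31413) = (-103*(-181))/(1/47718) + 28430*(-1/31413) = 18643*47718 - 28430/31413 = 889606674 - 28430/31413 = 27945214421932/31413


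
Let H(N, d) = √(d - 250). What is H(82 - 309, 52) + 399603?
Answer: 399603 + 3*I*√22 ≈ 3.996e+5 + 14.071*I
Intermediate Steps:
H(N, d) = √(-250 + d)
H(82 - 309, 52) + 399603 = √(-250 + 52) + 399603 = √(-198) + 399603 = 3*I*√22 + 399603 = 399603 + 3*I*√22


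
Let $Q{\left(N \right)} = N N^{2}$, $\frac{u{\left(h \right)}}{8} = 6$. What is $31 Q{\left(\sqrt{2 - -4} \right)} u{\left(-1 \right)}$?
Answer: $8928 \sqrt{6} \approx 21869.0$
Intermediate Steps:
$u{\left(h \right)} = 48$ ($u{\left(h \right)} = 8 \cdot 6 = 48$)
$Q{\left(N \right)} = N^{3}$
$31 Q{\left(\sqrt{2 - -4} \right)} u{\left(-1 \right)} = 31 \left(\sqrt{2 - -4}\right)^{3} \cdot 48 = 31 \left(\sqrt{2 + \left(-1 + 5\right)}\right)^{3} \cdot 48 = 31 \left(\sqrt{2 + 4}\right)^{3} \cdot 48 = 31 \left(\sqrt{6}\right)^{3} \cdot 48 = 31 \cdot 6 \sqrt{6} \cdot 48 = 186 \sqrt{6} \cdot 48 = 8928 \sqrt{6}$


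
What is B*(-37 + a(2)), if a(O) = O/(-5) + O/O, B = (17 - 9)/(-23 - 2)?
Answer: 1456/125 ≈ 11.648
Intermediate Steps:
B = -8/25 (B = 8/(-25) = 8*(-1/25) = -8/25 ≈ -0.32000)
a(O) = 1 - O/5 (a(O) = O*(-⅕) + 1 = -O/5 + 1 = 1 - O/5)
B*(-37 + a(2)) = -8*(-37 + (1 - ⅕*2))/25 = -8*(-37 + (1 - ⅖))/25 = -8*(-37 + ⅗)/25 = -8/25*(-182/5) = 1456/125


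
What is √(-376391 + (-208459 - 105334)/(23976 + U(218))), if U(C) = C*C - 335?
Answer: 2*I*√476559612613455/71165 ≈ 613.51*I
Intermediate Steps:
U(C) = -335 + C² (U(C) = C² - 335 = -335 + C²)
√(-376391 + (-208459 - 105334)/(23976 + U(218))) = √(-376391 + (-208459 - 105334)/(23976 + (-335 + 218²))) = √(-376391 - 313793/(23976 + (-335 + 47524))) = √(-376391 - 313793/(23976 + 47189)) = √(-376391 - 313793/71165) = √(-26786179308/71165) = 2*I*√476559612613455/71165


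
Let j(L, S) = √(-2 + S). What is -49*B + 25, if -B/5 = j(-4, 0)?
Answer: 25 + 245*I*√2 ≈ 25.0 + 346.48*I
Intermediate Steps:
B = -5*I*√2 (B = -5*√(-2 + 0) = -5*I*√2 ≈ -7.0711*I)
-49*B + 25 = -(-245)*I*√2 + 25 = 245*I*√2 + 25 = 25 + 245*I*√2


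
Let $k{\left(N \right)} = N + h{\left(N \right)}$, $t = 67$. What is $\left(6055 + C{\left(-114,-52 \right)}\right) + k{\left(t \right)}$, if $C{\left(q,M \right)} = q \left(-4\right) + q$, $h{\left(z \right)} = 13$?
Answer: $6477$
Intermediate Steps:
$C{\left(q,M \right)} = - 3 q$ ($C{\left(q,M \right)} = - 4 q + q = - 3 q$)
$k{\left(N \right)} = 13 + N$ ($k{\left(N \right)} = N + 13 = 13 + N$)
$\left(6055 + C{\left(-114,-52 \right)}\right) + k{\left(t \right)} = \left(6055 - -342\right) + \left(13 + 67\right) = \left(6055 + 342\right) + 80 = 6397 + 80 = 6477$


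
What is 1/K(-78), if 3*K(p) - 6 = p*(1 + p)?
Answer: 1/2004 ≈ 0.00049900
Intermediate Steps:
K(p) = 2 + p*(1 + p)/3 (K(p) = 2 + (p*(1 + p))/3 = 2 + p*(1 + p)/3)
1/K(-78) = 1/(2 + (⅓)*(-78) + (⅓)*(-78)²) = 1/(2 - 26 + (⅓)*6084) = 1/(2 - 26 + 2028) = 1/2004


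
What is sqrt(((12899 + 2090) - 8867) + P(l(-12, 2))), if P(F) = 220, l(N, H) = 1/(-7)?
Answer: sqrt(6342) ≈ 79.637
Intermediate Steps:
l(N, H) = -1/7
sqrt(((12899 + 2090) - 8867) + P(l(-12, 2))) = sqrt(((12899 + 2090) - 8867) + 220) = sqrt((14989 - 8867) + 220) = sqrt(6122 + 220) = sqrt(6342)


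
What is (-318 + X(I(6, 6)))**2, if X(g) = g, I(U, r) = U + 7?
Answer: 93025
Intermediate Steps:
I(U, r) = 7 + U
(-318 + X(I(6, 6)))**2 = (-318 + (7 + 6))**2 = (-318 + 13)**2 = (-305)**2 = 93025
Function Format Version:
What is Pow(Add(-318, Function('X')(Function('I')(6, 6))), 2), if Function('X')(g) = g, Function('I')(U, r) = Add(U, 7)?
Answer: 93025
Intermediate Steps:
Function('I')(U, r) = Add(7, U)
Pow(Add(-318, Function('X')(Function('I')(6, 6))), 2) = Pow(Add(-318, Add(7, 6)), 2) = Pow(Add(-318, 13), 2) = Pow(-305, 2) = 93025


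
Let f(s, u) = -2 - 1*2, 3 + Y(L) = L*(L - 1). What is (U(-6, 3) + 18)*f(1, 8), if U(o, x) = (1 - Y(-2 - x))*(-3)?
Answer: -384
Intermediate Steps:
Y(L) = -3 + L*(-1 + L) (Y(L) = -3 + L*(L - 1) = -3 + L*(-1 + L))
f(s, u) = -4 (f(s, u) = -2 - 2 = -4)
U(o, x) = -6 + 3*x + 3*(-2 - x)² (U(o, x) = (1 - (-3 + (-2 - x)² - (-2 - x)))*(-3) = (1 - (-3 + (-2 - x)² + (2 + x)))*(-3) = (1 - (-1 + x + (-2 - x)²))*(-3) = (1 + (1 - x - (-2 - x)²))*(-3) = (2 - x - (-2 - x)²)*(-3) = -6 + 3*x + 3*(-2 - x)²)
(U(-6, 3) + 18)*f(1, 8) = ((-6 + 3*3 + 3*(2 + 3)²) + 18)*(-4) = ((-6 + 9 + 3*5²) + 18)*(-4) = ((-6 + 9 + 3*25) + 18)*(-4) = ((-6 + 9 + 75) + 18)*(-4) = (78 + 18)*(-4) = 96*(-4) = -384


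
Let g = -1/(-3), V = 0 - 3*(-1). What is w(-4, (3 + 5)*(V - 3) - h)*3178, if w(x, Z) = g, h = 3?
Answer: 3178/3 ≈ 1059.3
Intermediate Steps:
V = 3 (V = 0 + 3 = 3)
g = ⅓ (g = -1*(-⅓) = ⅓ ≈ 0.33333)
w(x, Z) = ⅓
w(-4, (3 + 5)*(V - 3) - h)*3178 = (⅓)*3178 = 3178/3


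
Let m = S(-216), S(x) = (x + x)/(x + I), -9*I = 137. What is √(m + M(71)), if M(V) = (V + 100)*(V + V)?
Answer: 3*√11684752570/2081 ≈ 155.83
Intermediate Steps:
I = -137/9 (I = -⅑*137 = -137/9 ≈ -15.222)
M(V) = 2*V*(100 + V) (M(V) = (100 + V)*(2*V) = 2*V*(100 + V))
S(x) = 2*x/(-137/9 + x) (S(x) = (x + x)/(x - 137/9) = (2*x)/(-137/9 + x) = 2*x/(-137/9 + x))
m = 3888/2081 (m = 18*(-216)/(-137 + 9*(-216)) = 18*(-216)/(-137 - 1944) = 18*(-216)/(-2081) = 18*(-216)*(-1/2081) = 3888/2081 ≈ 1.8683)
√(m + M(71)) = √(3888/2081 + 2*71*(100 + 71)) = √(3888/2081 + 2*71*171) = √(3888/2081 + 24282) = √(50534730/2081) = 3*√11684752570/2081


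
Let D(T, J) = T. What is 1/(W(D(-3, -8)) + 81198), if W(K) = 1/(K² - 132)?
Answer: 123/9987353 ≈ 1.2316e-5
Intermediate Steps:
W(K) = 1/(-132 + K²)
1/(W(D(-3, -8)) + 81198) = 1/(1/(-132 + (-3)²) + 81198) = 1/(1/(-132 + 9) + 81198) = 1/(1/(-123) + 81198) = 1/(-1/123 + 81198) = 1/(9987353/123) = 123/9987353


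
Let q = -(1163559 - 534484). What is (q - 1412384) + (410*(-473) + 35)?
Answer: -2235354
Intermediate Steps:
q = -629075 (q = -1*629075 = -629075)
(q - 1412384) + (410*(-473) + 35) = (-629075 - 1412384) + (410*(-473) + 35) = -2041459 + (-193930 + 35) = -2041459 - 193895 = -2235354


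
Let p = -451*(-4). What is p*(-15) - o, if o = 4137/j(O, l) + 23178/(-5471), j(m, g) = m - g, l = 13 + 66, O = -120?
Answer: -29433760791/1088729 ≈ -27035.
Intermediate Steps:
l = 79
o = -27245949/1088729 (o = 4137/(-120 - 1*79) + 23178/(-5471) = 4137/(-120 - 79) + 23178*(-1/5471) = 4137/(-199) - 23178/5471 = 4137*(-1/199) - 23178/5471 = -4137/199 - 23178/5471 = -27245949/1088729 ≈ -25.025)
p = 1804
p*(-15) - o = 1804*(-15) - 1*(-27245949/1088729) = -27060 + 27245949/1088729 = -29433760791/1088729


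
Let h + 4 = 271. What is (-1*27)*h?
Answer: -7209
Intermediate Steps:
h = 267 (h = -4 + 271 = 267)
(-1*27)*h = -1*27*267 = -27*267 = -7209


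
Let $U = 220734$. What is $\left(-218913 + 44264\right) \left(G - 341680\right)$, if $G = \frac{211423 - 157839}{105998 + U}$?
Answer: $\frac{4874354746350556}{81683} \approx 5.9674 \cdot 10^{10}$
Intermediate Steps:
$G = \frac{13396}{81683}$ ($G = \frac{211423 - 157839}{105998 + 220734} = \frac{53584}{326732} = 53584 \cdot \frac{1}{326732} = \frac{13396}{81683} \approx 0.164$)
$\left(-218913 + 44264\right) \left(G - 341680\right) = \left(-218913 + 44264\right) \left(\frac{13396}{81683} - 341680\right) = \left(-174649\right) \left(- \frac{27909434044}{81683}\right) = \frac{4874354746350556}{81683}$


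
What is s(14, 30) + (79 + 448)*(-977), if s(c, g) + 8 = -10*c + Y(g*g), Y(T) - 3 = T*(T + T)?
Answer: 1104976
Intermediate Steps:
Y(T) = 3 + 2*T² (Y(T) = 3 + T*(T + T) = 3 + T*(2*T) = 3 + 2*T²)
s(c, g) = -5 - 10*c + 2*g⁴ (s(c, g) = -8 + (-10*c + (3 + 2*(g*g)²)) = -8 + (-10*c + (3 + 2*(g²)²)) = -8 + (-10*c + (3 + 2*g⁴)) = -8 + (3 - 10*c + 2*g⁴) = -5 - 10*c + 2*g⁴)
s(14, 30) + (79 + 448)*(-977) = (-5 - 10*14 + 2*30⁴) + (79 + 448)*(-977) = (-5 - 140 + 2*810000) + 527*(-977) = (-5 - 140 + 1620000) - 514879 = 1619855 - 514879 = 1104976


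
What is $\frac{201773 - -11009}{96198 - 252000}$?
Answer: $- \frac{106391}{77901} \approx -1.3657$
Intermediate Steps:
$\frac{201773 - -11009}{96198 - 252000} = \frac{201773 + 11009}{-155802} = 212782 \left(- \frac{1}{155802}\right) = - \frac{106391}{77901}$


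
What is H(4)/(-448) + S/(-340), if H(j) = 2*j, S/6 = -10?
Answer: 151/952 ≈ 0.15861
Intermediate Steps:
S = -60 (S = 6*(-10) = -60)
H(4)/(-448) + S/(-340) = (2*4)/(-448) - 60/(-340) = 8*(-1/448) - 60*(-1/340) = -1/56 + 3/17 = 151/952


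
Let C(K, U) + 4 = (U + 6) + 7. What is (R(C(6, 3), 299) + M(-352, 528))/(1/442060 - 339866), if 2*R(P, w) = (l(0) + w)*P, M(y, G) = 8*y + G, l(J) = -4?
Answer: 228987080/150241163959 ≈ 0.0015241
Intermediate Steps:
C(K, U) = 9 + U (C(K, U) = -4 + ((U + 6) + 7) = -4 + ((6 + U) + 7) = -4 + (13 + U) = 9 + U)
M(y, G) = G + 8*y
R(P, w) = P*(-4 + w)/2 (R(P, w) = ((-4 + w)*P)/2 = (P*(-4 + w))/2 = P*(-4 + w)/2)
(R(C(6, 3), 299) + M(-352, 528))/(1/442060 - 339866) = ((9 + 3)*(-4 + 299)/2 + (528 + 8*(-352)))/(1/442060 - 339866) = ((½)*12*295 + (528 - 2816))/(1/442060 - 339866) = (1770 - 2288)/(-150241163959/442060) = -518*(-442060/150241163959) = 228987080/150241163959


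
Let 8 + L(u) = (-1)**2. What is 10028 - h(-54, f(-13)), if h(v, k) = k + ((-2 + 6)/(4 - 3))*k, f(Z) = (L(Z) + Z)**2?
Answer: 8028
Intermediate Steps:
L(u) = -7 (L(u) = -8 + (-1)**2 = -8 + 1 = -7)
f(Z) = (-7 + Z)**2
h(v, k) = 5*k (h(v, k) = k + (4/1)*k = k + (4*1)*k = k + 4*k = 5*k)
10028 - h(-54, f(-13)) = 10028 - 5*(-7 - 13)**2 = 10028 - 5*(-20)**2 = 10028 - 5*400 = 10028 - 1*2000 = 10028 - 2000 = 8028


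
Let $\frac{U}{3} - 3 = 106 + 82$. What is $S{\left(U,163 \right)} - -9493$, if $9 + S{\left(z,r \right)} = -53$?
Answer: $9431$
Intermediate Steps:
$U = 573$ ($U = 9 + 3 \left(106 + 82\right) = 9 + 3 \cdot 188 = 9 + 564 = 573$)
$S{\left(z,r \right)} = -62$ ($S{\left(z,r \right)} = -9 - 53 = -62$)
$S{\left(U,163 \right)} - -9493 = -62 - -9493 = -62 + 9493 = 9431$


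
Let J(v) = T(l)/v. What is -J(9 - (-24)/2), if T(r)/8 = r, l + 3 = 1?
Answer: 16/21 ≈ 0.76190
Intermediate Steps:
l = -2 (l = -3 + 1 = -2)
T(r) = 8*r
J(v) = -16/v (J(v) = (8*(-2))/v = -16/v)
-J(9 - (-24)/2) = -(-16)/(9 - (-24)/2) = -(-16)/(9 - 8*(-3/2)) = -(-16)/(9 + 12) = -(-16)/21 = -1*(-16/21) = 16/21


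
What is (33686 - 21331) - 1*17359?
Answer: -5004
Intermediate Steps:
(33686 - 21331) - 1*17359 = 12355 - 17359 = -5004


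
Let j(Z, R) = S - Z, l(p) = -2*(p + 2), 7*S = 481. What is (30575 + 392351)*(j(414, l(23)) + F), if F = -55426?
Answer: -23587126782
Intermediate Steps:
S = 481/7 (S = (⅐)*481 = 481/7 ≈ 68.714)
l(p) = -4 - 2*p (l(p) = -2*(2 + p) = -4 - 2*p)
j(Z, R) = 481/7 - Z
(30575 + 392351)*(j(414, l(23)) + F) = (30575 + 392351)*((481/7 - 1*414) - 55426) = 422926*((481/7 - 414) - 55426) = 422926*(-2417/7 - 55426) = 422926*(-390399/7) = -23587126782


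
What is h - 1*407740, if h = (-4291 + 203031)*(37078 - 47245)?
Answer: -2020997320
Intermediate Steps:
h = -2020589580 (h = 198740*(-10167) = -2020589580)
h - 1*407740 = -2020589580 - 1*407740 = -2020589580 - 407740 = -2020997320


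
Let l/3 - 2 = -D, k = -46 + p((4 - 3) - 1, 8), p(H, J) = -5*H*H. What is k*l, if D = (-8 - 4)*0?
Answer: -276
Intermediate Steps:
D = 0 (D = -12*0 = 0)
p(H, J) = -5*H²
k = -46 (k = -46 - 5*((4 - 3) - 1)² = -46 - 5*(1 - 1)² = -46 - 5*0² = -46 - 5*0 = -46 + 0 = -46)
l = 6 (l = 6 + 3*(-1*0) = 6 + 3*0 = 6 + 0 = 6)
k*l = -46*6 = -276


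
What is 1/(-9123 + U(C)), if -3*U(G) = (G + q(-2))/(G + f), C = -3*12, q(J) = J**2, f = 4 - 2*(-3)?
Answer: -39/355813 ≈ -0.00010961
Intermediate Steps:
f = 10 (f = 4 + 6 = 10)
C = -36
U(G) = -(4 + G)/(3*(10 + G)) (U(G) = -(G + (-2)**2)/(3*(G + 10)) = -(G + 4)/(3*(10 + G)) = -(4 + G)/(3*(10 + G)))
1/(-9123 + U(C)) = 1/(-9123 + (-4 - 1*(-36))/(3*(10 - 36))) = 1/(-9123 + (1/3)*(-4 + 36)/(-26)) = 1/(-9123 + (1/3)*(-1/26)*32) = 1/(-9123 - 16/39) = 1/(-355813/39) = -39/355813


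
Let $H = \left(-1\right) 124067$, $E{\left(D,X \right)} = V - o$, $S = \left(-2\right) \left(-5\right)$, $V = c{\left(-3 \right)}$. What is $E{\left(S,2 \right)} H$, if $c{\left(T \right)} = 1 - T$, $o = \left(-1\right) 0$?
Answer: $-496268$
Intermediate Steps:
$o = 0$
$V = 4$ ($V = 1 - -3 = 1 + 3 = 4$)
$S = 10$
$E{\left(D,X \right)} = 4$ ($E{\left(D,X \right)} = 4 - 0 = 4 + 0 = 4$)
$H = -124067$
$E{\left(S,2 \right)} H = 4 \left(-124067\right) = -496268$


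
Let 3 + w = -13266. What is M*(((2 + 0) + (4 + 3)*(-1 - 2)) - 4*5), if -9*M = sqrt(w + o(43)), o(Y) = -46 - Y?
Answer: 13*I*sqrt(13358)/3 ≈ 500.83*I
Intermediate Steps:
w = -13269 (w = -3 - 13266 = -13269)
M = -I*sqrt(13358)/9 (M = -sqrt(-13269 + (-46 - 1*43))/9 = -sqrt(-13269 + (-46 - 43))/9 = -sqrt(-13269 - 89)/9 = -I*sqrt(13358)/9 ≈ -12.842*I)
M*(((2 + 0) + (4 + 3)*(-1 - 2)) - 4*5) = (-I*sqrt(13358)/9)*(((2 + 0) + (4 + 3)*(-1 - 2)) - 4*5) = (-I*sqrt(13358)/9)*((2 + 7*(-3)) - 20) = (-I*sqrt(13358)/9)*((2 - 21) - 20) = (-I*sqrt(13358)/9)*(-19 - 20) = -I*sqrt(13358)/9*(-39) = 13*I*sqrt(13358)/3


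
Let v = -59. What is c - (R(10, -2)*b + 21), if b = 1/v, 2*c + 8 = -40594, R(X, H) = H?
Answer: -1199000/59 ≈ -20322.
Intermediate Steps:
c = -20301 (c = -4 + (1/2)*(-40594) = -4 - 20297 = -20301)
b = -1/59 (b = 1/(-59) = -1/59 ≈ -0.016949)
c - (R(10, -2)*b + 21) = -20301 - (-2*(-1/59) + 21) = -20301 - (2/59 + 21) = -20301 - 1*1241/59 = -20301 - 1241/59 = -1199000/59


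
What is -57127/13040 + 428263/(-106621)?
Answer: -11675487387/1390337840 ≈ -8.3976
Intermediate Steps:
-57127/13040 + 428263/(-106621) = -57127*1/13040 + 428263*(-1/106621) = -57127/13040 - 428263/106621 = -11675487387/1390337840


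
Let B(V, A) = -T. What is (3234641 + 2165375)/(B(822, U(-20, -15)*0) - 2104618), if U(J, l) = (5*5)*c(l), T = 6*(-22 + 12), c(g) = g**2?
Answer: -2700008/1052279 ≈ -2.5659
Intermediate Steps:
T = -60 (T = 6*(-10) = -60)
U(J, l) = 25*l**2 (U(J, l) = (5*5)*l**2 = 25*l**2)
B(V, A) = 60 (B(V, A) = -1*(-60) = 60)
(3234641 + 2165375)/(B(822, U(-20, -15)*0) - 2104618) = (3234641 + 2165375)/(60 - 2104618) = 5400016/(-2104558) = 5400016*(-1/2104558) = -2700008/1052279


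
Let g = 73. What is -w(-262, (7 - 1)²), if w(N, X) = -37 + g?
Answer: -36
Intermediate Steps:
w(N, X) = 36 (w(N, X) = -37 + 73 = 36)
-w(-262, (7 - 1)²) = -1*36 = -36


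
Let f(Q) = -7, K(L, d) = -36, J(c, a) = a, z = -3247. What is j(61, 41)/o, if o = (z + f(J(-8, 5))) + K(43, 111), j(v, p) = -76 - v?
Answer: 137/3290 ≈ 0.041641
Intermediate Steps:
o = -3290 (o = (-3247 - 7) - 36 = -3254 - 36 = -3290)
j(61, 41)/o = (-76 - 1*61)/(-3290) = (-76 - 61)*(-1/3290) = -137*(-1/3290) = 137/3290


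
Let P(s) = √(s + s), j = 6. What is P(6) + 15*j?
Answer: 90 + 2*√3 ≈ 93.464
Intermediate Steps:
P(s) = √2*√s (P(s) = √(2*s) = √2*√s)
P(6) + 15*j = √2*√6 + 15*6 = 2*√3 + 90 = 90 + 2*√3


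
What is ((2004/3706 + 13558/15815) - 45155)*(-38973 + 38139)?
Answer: 1103578082257914/29305195 ≈ 3.7658e+7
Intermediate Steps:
((2004/3706 + 13558/15815) - 45155)*(-38973 + 38139) = ((2004*(1/3706) + 13558*(1/15815)) - 45155)*(-834) = ((1002/1853 + 13558/15815) - 45155)*(-834) = (40969604/29305195 - 45155)*(-834) = -1323235110621/29305195*(-834) = 1103578082257914/29305195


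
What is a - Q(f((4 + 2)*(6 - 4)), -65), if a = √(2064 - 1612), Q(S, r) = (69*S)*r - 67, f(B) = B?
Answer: 53887 + 2*√113 ≈ 53908.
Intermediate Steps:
Q(S, r) = -67 + 69*S*r (Q(S, r) = 69*S*r - 67 = -67 + 69*S*r)
a = 2*√113 (a = √452 = 2*√113 ≈ 21.260)
a - Q(f((4 + 2)*(6 - 4)), -65) = 2*√113 - (-67 + 69*((4 + 2)*(6 - 4))*(-65)) = 2*√113 - (-67 + 69*(6*2)*(-65)) = 2*√113 - (-67 + 69*12*(-65)) = 2*√113 - (-67 - 53820) = 2*√113 - 1*(-53887) = 2*√113 + 53887 = 53887 + 2*√113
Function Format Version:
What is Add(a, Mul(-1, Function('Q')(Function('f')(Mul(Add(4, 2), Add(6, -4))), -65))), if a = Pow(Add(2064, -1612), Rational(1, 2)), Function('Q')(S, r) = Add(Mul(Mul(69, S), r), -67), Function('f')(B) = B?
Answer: Add(53887, Mul(2, Pow(113, Rational(1, 2)))) ≈ 53908.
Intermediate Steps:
Function('Q')(S, r) = Add(-67, Mul(69, S, r)) (Function('Q')(S, r) = Add(Mul(69, S, r), -67) = Add(-67, Mul(69, S, r)))
a = Mul(2, Pow(113, Rational(1, 2))) (a = Pow(452, Rational(1, 2)) = Mul(2, Pow(113, Rational(1, 2))) ≈ 21.260)
Add(a, Mul(-1, Function('Q')(Function('f')(Mul(Add(4, 2), Add(6, -4))), -65))) = Add(Mul(2, Pow(113, Rational(1, 2))), Mul(-1, Add(-67, Mul(69, Mul(Add(4, 2), Add(6, -4)), -65)))) = Add(Mul(2, Pow(113, Rational(1, 2))), Mul(-1, Add(-67, Mul(69, Mul(6, 2), -65)))) = Add(Mul(2, Pow(113, Rational(1, 2))), Mul(-1, Add(-67, Mul(69, 12, -65)))) = Add(Mul(2, Pow(113, Rational(1, 2))), Mul(-1, Add(-67, -53820))) = Add(Mul(2, Pow(113, Rational(1, 2))), Mul(-1, -53887)) = Add(Mul(2, Pow(113, Rational(1, 2))), 53887) = Add(53887, Mul(2, Pow(113, Rational(1, 2))))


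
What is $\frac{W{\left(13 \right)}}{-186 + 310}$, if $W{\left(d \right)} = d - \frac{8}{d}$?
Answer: $\frac{161}{1612} \approx 0.099876$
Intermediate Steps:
$\frac{W{\left(13 \right)}}{-186 + 310} = \frac{13 - \frac{8}{13}}{-186 + 310} = \frac{13 - \frac{8}{13}}{124} = \left(13 - \frac{8}{13}\right) \frac{1}{124} = \frac{161}{13} \cdot \frac{1}{124} = \frac{161}{1612}$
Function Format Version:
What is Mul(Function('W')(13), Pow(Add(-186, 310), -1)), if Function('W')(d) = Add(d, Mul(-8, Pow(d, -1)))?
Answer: Rational(161, 1612) ≈ 0.099876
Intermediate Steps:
Mul(Function('W')(13), Pow(Add(-186, 310), -1)) = Mul(Add(13, Mul(-8, Pow(13, -1))), Pow(Add(-186, 310), -1)) = Mul(Add(13, Mul(-8, Rational(1, 13))), Pow(124, -1)) = Mul(Add(13, Rational(-8, 13)), Rational(1, 124)) = Mul(Rational(161, 13), Rational(1, 124)) = Rational(161, 1612)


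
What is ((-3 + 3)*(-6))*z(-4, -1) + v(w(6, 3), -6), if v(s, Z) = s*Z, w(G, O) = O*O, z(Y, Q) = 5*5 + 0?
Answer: -54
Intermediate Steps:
z(Y, Q) = 25 (z(Y, Q) = 25 + 0 = 25)
w(G, O) = O²
v(s, Z) = Z*s
((-3 + 3)*(-6))*z(-4, -1) + v(w(6, 3), -6) = ((-3 + 3)*(-6))*25 - 6*3² = (0*(-6))*25 - 6*9 = 0*25 - 54 = 0 - 54 = -54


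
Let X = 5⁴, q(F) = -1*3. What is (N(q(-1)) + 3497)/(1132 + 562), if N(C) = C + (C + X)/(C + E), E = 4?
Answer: 294/121 ≈ 2.4298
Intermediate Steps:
q(F) = -3
X = 625
N(C) = C + (625 + C)/(4 + C) (N(C) = C + (C + 625)/(C + 4) = C + (625 + C)/(4 + C))
(N(q(-1)) + 3497)/(1132 + 562) = ((625 + (-3)² + 5*(-3))/(4 - 3) + 3497)/(1132 + 562) = ((625 + 9 - 15)/1 + 3497)/1694 = (1*619 + 3497)*(1/1694) = (619 + 3497)*(1/1694) = 4116*(1/1694) = 294/121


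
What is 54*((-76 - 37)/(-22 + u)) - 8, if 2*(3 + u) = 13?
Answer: 11908/37 ≈ 321.84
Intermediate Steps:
u = 7/2 (u = -3 + (½)*13 = -3 + 13/2 = 7/2 ≈ 3.5000)
54*((-76 - 37)/(-22 + u)) - 8 = 54*((-76 - 37)/(-22 + 7/2)) - 8 = 54*(-113/(-37/2)) - 8 = 54*(-113*(-2/37)) - 8 = 54*(226/37) - 8 = 12204/37 - 8 = 11908/37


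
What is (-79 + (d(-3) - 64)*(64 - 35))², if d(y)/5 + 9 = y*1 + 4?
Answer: 9579025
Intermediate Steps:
d(y) = -25 + 5*y (d(y) = -45 + 5*(y*1 + 4) = -45 + 5*(y + 4) = -45 + 5*(4 + y) = -45 + (20 + 5*y) = -25 + 5*y)
(-79 + (d(-3) - 64)*(64 - 35))² = (-79 + ((-25 + 5*(-3)) - 64)*(64 - 35))² = (-79 + ((-25 - 15) - 64)*29)² = (-79 + (-40 - 64)*29)² = (-79 - 104*29)² = (-79 - 3016)² = (-3095)² = 9579025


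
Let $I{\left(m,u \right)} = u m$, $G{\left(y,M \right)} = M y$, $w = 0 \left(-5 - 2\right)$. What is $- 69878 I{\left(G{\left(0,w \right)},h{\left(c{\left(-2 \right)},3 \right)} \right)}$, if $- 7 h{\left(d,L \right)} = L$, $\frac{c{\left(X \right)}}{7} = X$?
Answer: $0$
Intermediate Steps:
$c{\left(X \right)} = 7 X$
$h{\left(d,L \right)} = - \frac{L}{7}$
$w = 0$ ($w = 0 \left(-7\right) = 0$)
$I{\left(m,u \right)} = m u$
$- 69878 I{\left(G{\left(0,w \right)},h{\left(c{\left(-2 \right)},3 \right)} \right)} = - 69878 \cdot 0 \cdot 0 \left(\left(- \frac{1}{7}\right) 3\right) = - 69878 \cdot 0 \left(- \frac{3}{7}\right) = \left(-69878\right) 0 = 0$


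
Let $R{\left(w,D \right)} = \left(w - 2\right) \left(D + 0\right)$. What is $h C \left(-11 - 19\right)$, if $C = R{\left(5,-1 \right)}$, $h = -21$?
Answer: $-1890$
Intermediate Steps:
$R{\left(w,D \right)} = D \left(-2 + w\right)$ ($R{\left(w,D \right)} = \left(-2 + w\right) D = D \left(-2 + w\right)$)
$C = -3$ ($C = - (-2 + 5) = \left(-1\right) 3 = -3$)
$h C \left(-11 - 19\right) = \left(-21\right) \left(-3\right) \left(-11 - 19\right) = 63 \left(-11 - 19\right) = 63 \left(-30\right) = -1890$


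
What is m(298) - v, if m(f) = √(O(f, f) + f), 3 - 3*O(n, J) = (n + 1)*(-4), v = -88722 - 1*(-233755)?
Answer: -145033 + √6279/3 ≈ -1.4501e+5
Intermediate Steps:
v = 145033 (v = -88722 + 233755 = 145033)
O(n, J) = 7/3 + 4*n/3 (O(n, J) = 1 - (n + 1)*(-4)/3 = 1 - (1 + n)*(-4)/3 = 1 - (-4 - 4*n)/3 = 1 + (4/3 + 4*n/3) = 7/3 + 4*n/3)
m(f) = √(7/3 + 7*f/3) (m(f) = √((7/3 + 4*f/3) + f) = √(7/3 + 7*f/3))
m(298) - v = √(21 + 21*298)/3 - 1*145033 = √(21 + 6258)/3 - 145033 = √6279/3 - 145033 = -145033 + √6279/3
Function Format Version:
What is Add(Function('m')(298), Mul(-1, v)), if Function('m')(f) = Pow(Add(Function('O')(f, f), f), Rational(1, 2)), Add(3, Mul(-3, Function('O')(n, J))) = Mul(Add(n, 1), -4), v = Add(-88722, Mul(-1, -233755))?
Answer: Add(-145033, Mul(Rational(1, 3), Pow(6279, Rational(1, 2)))) ≈ -1.4501e+5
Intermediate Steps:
v = 145033 (v = Add(-88722, 233755) = 145033)
Function('O')(n, J) = Add(Rational(7, 3), Mul(Rational(4, 3), n)) (Function('O')(n, J) = Add(1, Mul(Rational(-1, 3), Mul(Add(n, 1), -4))) = Add(1, Mul(Rational(-1, 3), Mul(Add(1, n), -4))) = Add(1, Mul(Rational(-1, 3), Add(-4, Mul(-4, n)))) = Add(1, Add(Rational(4, 3), Mul(Rational(4, 3), n))) = Add(Rational(7, 3), Mul(Rational(4, 3), n)))
Function('m')(f) = Pow(Add(Rational(7, 3), Mul(Rational(7, 3), f)), Rational(1, 2)) (Function('m')(f) = Pow(Add(Add(Rational(7, 3), Mul(Rational(4, 3), f)), f), Rational(1, 2)) = Pow(Add(Rational(7, 3), Mul(Rational(7, 3), f)), Rational(1, 2)))
Add(Function('m')(298), Mul(-1, v)) = Add(Mul(Rational(1, 3), Pow(Add(21, Mul(21, 298)), Rational(1, 2))), Mul(-1, 145033)) = Add(Mul(Rational(1, 3), Pow(Add(21, 6258), Rational(1, 2))), -145033) = Add(Mul(Rational(1, 3), Pow(6279, Rational(1, 2))), -145033) = Add(-145033, Mul(Rational(1, 3), Pow(6279, Rational(1, 2))))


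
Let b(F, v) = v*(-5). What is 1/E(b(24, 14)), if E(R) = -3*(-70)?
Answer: 1/210 ≈ 0.0047619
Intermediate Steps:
b(F, v) = -5*v
E(R) = 210
1/E(b(24, 14)) = 1/210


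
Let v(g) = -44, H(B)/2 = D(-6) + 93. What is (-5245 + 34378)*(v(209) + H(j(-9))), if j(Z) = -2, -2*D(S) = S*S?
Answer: 3088098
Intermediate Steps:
D(S) = -S²/2 (D(S) = -S*S/2 = -S²/2)
H(B) = 150 (H(B) = 2*(-½*(-6)² + 93) = 2*(-½*36 + 93) = 2*(-18 + 93) = 2*75 = 150)
(-5245 + 34378)*(v(209) + H(j(-9))) = (-5245 + 34378)*(-44 + 150) = 29133*106 = 3088098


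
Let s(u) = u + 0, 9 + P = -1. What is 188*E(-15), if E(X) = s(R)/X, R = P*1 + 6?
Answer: 752/15 ≈ 50.133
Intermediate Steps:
P = -10 (P = -9 - 1 = -10)
R = -4 (R = -10*1 + 6 = -10 + 6 = -4)
s(u) = u
E(X) = -4/X
188*E(-15) = 188*(-4/(-15)) = 188*(-4*(-1/15)) = 188*(4/15) = 752/15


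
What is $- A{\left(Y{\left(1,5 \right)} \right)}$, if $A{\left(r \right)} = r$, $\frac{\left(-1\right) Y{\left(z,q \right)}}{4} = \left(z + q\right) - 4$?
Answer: $8$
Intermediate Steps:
$Y{\left(z,q \right)} = 16 - 4 q - 4 z$ ($Y{\left(z,q \right)} = - 4 \left(\left(z + q\right) - 4\right) = - 4 \left(\left(q + z\right) - 4\right) = - 4 \left(-4 + q + z\right) = 16 - 4 q - 4 z$)
$- A{\left(Y{\left(1,5 \right)} \right)} = - (16 - 20 - 4) = \left(-1\right) \left(-8\right) = 8$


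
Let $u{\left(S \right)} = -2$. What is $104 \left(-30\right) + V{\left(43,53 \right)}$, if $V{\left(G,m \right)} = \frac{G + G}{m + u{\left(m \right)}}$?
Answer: $- \frac{159034}{51} \approx -3118.3$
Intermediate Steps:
$V{\left(G,m \right)} = \frac{2 G}{-2 + m}$ ($V{\left(G,m \right)} = \frac{G + G}{m - 2} = \frac{2 G}{-2 + m}$)
$104 \left(-30\right) + V{\left(43,53 \right)} = 104 \left(-30\right) + 2 \cdot 43 \frac{1}{-2 + 53} = -3120 + 2 \cdot 43 \cdot \frac{1}{51} = -3120 + \frac{86}{51} = - \frac{159034}{51}$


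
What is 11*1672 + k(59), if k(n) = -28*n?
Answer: 16740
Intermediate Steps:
11*1672 + k(59) = 11*1672 - 28*59 = 18392 - 1652 = 16740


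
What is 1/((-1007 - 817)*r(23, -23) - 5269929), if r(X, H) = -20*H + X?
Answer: -1/6150921 ≈ -1.6258e-7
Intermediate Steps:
r(X, H) = X - 20*H
1/((-1007 - 817)*r(23, -23) - 5269929) = 1/((-1007 - 817)*(23 - 20*(-23)) - 5269929) = 1/(-1824*(23 + 460) - 5269929) = 1/(-1824*483 - 5269929) = 1/(-880992 - 5269929) = 1/(-6150921) = -1/6150921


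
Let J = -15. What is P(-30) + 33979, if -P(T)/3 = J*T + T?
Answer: 32719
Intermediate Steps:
P(T) = 42*T (P(T) = -3*(-15*T + T) = -(-42)*T = 42*T)
P(-30) + 33979 = 42*(-30) + 33979 = -1260 + 33979 = 32719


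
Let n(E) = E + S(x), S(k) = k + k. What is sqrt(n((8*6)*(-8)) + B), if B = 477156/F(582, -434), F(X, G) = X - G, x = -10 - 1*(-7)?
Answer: sqrt(5138166)/254 ≈ 8.9242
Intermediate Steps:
x = -3 (x = -10 + 7 = -3)
S(k) = 2*k
n(E) = -6 + E (n(E) = E + 2*(-3) = E - 6 = -6 + E)
B = 119289/254 (B = 477156/(582 - 1*(-434)) = 477156/(582 + 434) = 477156/1016 = 477156*(1/1016) = 119289/254 ≈ 469.64)
sqrt(n((8*6)*(-8)) + B) = sqrt((-6 + (8*6)*(-8)) + 119289/254) = sqrt((-6 + 48*(-8)) + 119289/254) = sqrt((-6 - 384) + 119289/254) = sqrt(-390 + 119289/254) = sqrt(20229/254) = sqrt(5138166)/254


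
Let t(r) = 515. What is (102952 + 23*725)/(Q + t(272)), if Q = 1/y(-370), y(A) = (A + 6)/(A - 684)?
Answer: 21772114/94257 ≈ 230.99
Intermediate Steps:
y(A) = (6 + A)/(-684 + A)
Q = 527/182 (Q = 1/((6 - 370)/(-684 - 370)) = 1/(-364/(-1054)) = 1/(-1/1054*(-364)) = 1/(182/527) = 527/182 ≈ 2.8956)
(102952 + 23*725)/(Q + t(272)) = (102952 + 23*725)/(527/182 + 515) = (102952 + 16675)/(94257/182) = 119627*(182/94257) = 21772114/94257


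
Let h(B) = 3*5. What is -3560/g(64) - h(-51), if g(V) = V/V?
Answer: -3575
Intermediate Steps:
g(V) = 1
h(B) = 15
-3560/g(64) - h(-51) = -3560/1 - 1*15 = -3560*1 - 15 = -3560 - 15 = -3575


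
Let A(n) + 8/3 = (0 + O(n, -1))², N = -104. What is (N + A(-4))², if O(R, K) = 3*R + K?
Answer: 34969/9 ≈ 3885.4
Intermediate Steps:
O(R, K) = K + 3*R
A(n) = -8/3 + (-1 + 3*n)² (A(n) = -8/3 + (0 + (-1 + 3*n))² = -8/3 + (-1 + 3*n)²)
(N + A(-4))² = (-104 + (-8/3 + (-1 + 3*(-4))²))² = (-104 + (-8/3 + (-1 - 12)²))² = (-104 + (-8/3 + (-13)²))² = (-104 + (-8/3 + 169))² = (-104 + 499/3)² = (187/3)² = 34969/9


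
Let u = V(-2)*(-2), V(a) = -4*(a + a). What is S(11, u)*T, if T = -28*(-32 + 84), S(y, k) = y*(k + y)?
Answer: 336336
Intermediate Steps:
V(a) = -8*a
u = -32 (u = -8*(-2)*(-2) = 16*(-2) = -32)
T = -1456 (T = -28*52 = -1456)
S(11, u)*T = (11*(-32 + 11))*(-1456) = (11*(-21))*(-1456) = -231*(-1456) = 336336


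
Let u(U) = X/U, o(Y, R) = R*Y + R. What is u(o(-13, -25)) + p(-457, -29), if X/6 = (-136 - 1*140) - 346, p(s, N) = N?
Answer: -1036/25 ≈ -41.440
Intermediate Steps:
o(Y, R) = R + R*Y
X = -3732 (X = 6*((-136 - 1*140) - 346) = 6*((-136 - 140) - 346) = 6*(-276 - 346) = 6*(-622) = -3732)
u(U) = -3732/U
u(o(-13, -25)) + p(-457, -29) = -3732*(-1/(25*(1 - 13))) - 29 = -3732/((-25*(-12))) - 29 = -3732/300 - 29 = -3732*1/300 - 29 = -311/25 - 29 = -1036/25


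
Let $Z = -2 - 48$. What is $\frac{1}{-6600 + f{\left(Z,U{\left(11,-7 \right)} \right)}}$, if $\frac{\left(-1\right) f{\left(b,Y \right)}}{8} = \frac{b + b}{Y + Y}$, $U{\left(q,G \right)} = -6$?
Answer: $- \frac{3}{20000} \approx -0.00015$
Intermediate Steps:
$Z = -50$
$f{\left(b,Y \right)} = - \frac{8 b}{Y}$ ($f{\left(b,Y \right)} = - 8 \frac{b + b}{Y + Y} = - 8 \frac{2 b}{2 Y} = - 8 \cdot 2 b \frac{1}{2 Y} = - 8 \frac{b}{Y} = - \frac{8 b}{Y}$)
$\frac{1}{-6600 + f{\left(Z,U{\left(11,-7 \right)} \right)}} = \frac{1}{-6600 - - \frac{400}{-6}} = \frac{1}{-6600 - \left(-400\right) \left(- \frac{1}{6}\right)} = \frac{1}{-6600 - \frac{200}{3}} = \frac{1}{- \frac{20000}{3}} = - \frac{3}{20000}$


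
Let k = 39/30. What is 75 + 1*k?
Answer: 763/10 ≈ 76.300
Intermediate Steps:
k = 13/10 (k = 39*(1/30) = 13/10 ≈ 1.3000)
75 + 1*k = 75 + 1*(13/10) = 75 + 13/10 = 763/10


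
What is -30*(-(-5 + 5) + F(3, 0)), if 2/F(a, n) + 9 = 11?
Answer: -30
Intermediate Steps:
F(a, n) = 1 (F(a, n) = 2/(-9 + 11) = 2/2 = 2*(½) = 1)
-30*(-(-5 + 5) + F(3, 0)) = -30*(-(-5 + 5) + 1) = -30*(-1*0 + 1) = -30*(0 + 1) = -30*1 = -30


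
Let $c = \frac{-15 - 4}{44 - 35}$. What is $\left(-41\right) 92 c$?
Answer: $\frac{71668}{9} \approx 7963.1$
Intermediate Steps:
$c = - \frac{19}{9} \approx -2.1111$
$\left(-41\right) 92 c = \left(-41\right) 92 \left(- \frac{19}{9}\right) = \left(-3772\right) \left(- \frac{19}{9}\right) = \frac{71668}{9}$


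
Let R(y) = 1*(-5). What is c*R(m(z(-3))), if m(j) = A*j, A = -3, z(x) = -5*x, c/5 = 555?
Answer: -13875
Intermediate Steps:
c = 2775 (c = 5*555 = 2775)
m(j) = -3*j
R(y) = -5
c*R(m(z(-3))) = 2775*(-5) = -13875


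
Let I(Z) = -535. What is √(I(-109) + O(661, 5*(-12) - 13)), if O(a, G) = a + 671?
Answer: √797 ≈ 28.231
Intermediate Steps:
O(a, G) = 671 + a
√(I(-109) + O(661, 5*(-12) - 13)) = √(-535 + (671 + 661)) = √(-535 + 1332) = √797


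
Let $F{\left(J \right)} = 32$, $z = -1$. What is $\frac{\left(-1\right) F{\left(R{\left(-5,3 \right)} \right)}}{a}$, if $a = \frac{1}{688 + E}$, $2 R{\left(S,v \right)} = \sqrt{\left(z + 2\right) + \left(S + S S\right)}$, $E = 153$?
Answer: $-26912$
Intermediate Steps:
$R{\left(S,v \right)} = \frac{\sqrt{1 + S + S^{2}}}{2}$ ($R{\left(S,v \right)} = \frac{\sqrt{\left(-1 + 2\right) + \left(S + S S\right)}}{2} = \frac{\sqrt{1 + \left(S + S^{2}\right)}}{2} = \frac{\sqrt{1 + S + S^{2}}}{2}$)
$a = \frac{1}{841}$ ($a = \frac{1}{688 + 153} = \frac{1}{841} \approx 0.0011891$)
$\frac{\left(-1\right) F{\left(R{\left(-5,3 \right)} \right)}}{a} = \left(-1\right) 32 \frac{1}{\frac{1}{841}} = \left(-32\right) 841 = -26912$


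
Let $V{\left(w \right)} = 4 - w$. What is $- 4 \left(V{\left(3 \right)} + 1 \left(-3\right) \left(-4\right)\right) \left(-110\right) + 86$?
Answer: $5806$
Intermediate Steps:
$- 4 \left(V{\left(3 \right)} + 1 \left(-3\right) \left(-4\right)\right) \left(-110\right) + 86 = - 4 \left(\left(4 - 3\right) + 1 \left(-3\right) \left(-4\right)\right) \left(-110\right) + 86 = - 4 \left(\left(4 - 3\right) - -12\right) \left(-110\right) + 86 = - 4 \left(1 + 12\right) \left(-110\right) + 86 = \left(-4\right) 13 \left(-110\right) + 86 = \left(-52\right) \left(-110\right) + 86 = 5720 + 86 = 5806$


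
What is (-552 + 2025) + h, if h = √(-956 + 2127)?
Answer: 1473 + √1171 ≈ 1507.2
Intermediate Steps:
h = √1171 ≈ 34.220
(-552 + 2025) + h = (-552 + 2025) + √1171 = 1473 + √1171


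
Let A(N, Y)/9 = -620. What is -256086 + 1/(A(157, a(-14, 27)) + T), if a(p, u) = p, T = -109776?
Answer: -29541056617/115356 ≈ -2.5609e+5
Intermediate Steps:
A(N, Y) = -5580 (A(N, Y) = 9*(-620) = -5580)
-256086 + 1/(A(157, a(-14, 27)) + T) = -256086 + 1/(-5580 - 109776) = -256086 + 1/(-115356) = -256086 - 1/115356 = -29541056617/115356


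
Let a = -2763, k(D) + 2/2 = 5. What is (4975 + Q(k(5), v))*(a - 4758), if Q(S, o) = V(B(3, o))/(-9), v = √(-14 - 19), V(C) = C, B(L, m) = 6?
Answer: -37411961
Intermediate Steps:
v = I*√33 (v = √(-33) = I*√33 ≈ 5.7446*I)
k(D) = 4 (k(D) = -1 + 5 = 4)
Q(S, o) = -⅔ (Q(S, o) = 6/(-9) = 6*(-⅑) = -⅔)
(4975 + Q(k(5), v))*(a - 4758) = (4975 - ⅔)*(-2763 - 4758) = (14923/3)*(-7521) = -37411961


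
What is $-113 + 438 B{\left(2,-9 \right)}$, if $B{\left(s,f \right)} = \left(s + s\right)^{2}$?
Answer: $6895$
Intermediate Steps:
$B{\left(s,f \right)} = 4 s^{2}$ ($B{\left(s,f \right)} = \left(2 s\right)^{2} = 4 s^{2}$)
$-113 + 438 B{\left(2,-9 \right)} = -113 + 438 \cdot 4 \cdot 2^{2} = -113 + 438 \cdot 4 \cdot 4 = -113 + 438 \cdot 16 = -113 + 7008 = 6895$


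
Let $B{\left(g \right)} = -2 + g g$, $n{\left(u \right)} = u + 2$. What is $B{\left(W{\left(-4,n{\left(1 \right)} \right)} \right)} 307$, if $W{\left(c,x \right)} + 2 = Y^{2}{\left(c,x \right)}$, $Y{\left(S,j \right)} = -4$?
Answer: $59558$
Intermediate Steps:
$n{\left(u \right)} = 2 + u$
$W{\left(c,x \right)} = 14$ ($W{\left(c,x \right)} = -2 + \left(-4\right)^{2} = -2 + 16 = 14$)
$B{\left(g \right)} = -2 + g^{2}$
$B{\left(W{\left(-4,n{\left(1 \right)} \right)} \right)} 307 = \left(-2 + 14^{2}\right) 307 = \left(-2 + 196\right) 307 = 194 \cdot 307 = 59558$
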